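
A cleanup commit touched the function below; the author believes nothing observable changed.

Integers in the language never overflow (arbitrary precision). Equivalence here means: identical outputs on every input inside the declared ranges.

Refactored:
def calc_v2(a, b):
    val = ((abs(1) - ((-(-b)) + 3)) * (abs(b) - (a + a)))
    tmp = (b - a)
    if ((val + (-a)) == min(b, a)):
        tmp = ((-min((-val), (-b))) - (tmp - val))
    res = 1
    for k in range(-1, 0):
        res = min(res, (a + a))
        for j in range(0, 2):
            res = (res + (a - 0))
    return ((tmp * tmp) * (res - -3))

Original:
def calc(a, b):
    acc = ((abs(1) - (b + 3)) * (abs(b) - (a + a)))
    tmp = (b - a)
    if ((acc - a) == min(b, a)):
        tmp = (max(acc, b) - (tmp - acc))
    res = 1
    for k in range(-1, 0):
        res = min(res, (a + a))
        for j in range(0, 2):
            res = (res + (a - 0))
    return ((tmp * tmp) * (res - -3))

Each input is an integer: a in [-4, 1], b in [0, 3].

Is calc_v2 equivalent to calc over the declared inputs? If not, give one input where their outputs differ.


The two are interchangeable: local variable names differ; also arithmetic usage differs; also min/max/abs usage differs, and every declared input agrees.
One worked example (a=-4, b=1) — calc: acc=-27, then tmp=5, then ((acc - a) == min(b, a)) is false, then res=1, then (k=-1), then res=-8, then (j=0), then res=-12, then (j=1), then res=-16, then returns -325; calc_v2: val=-27, then tmp=5, then ((val + (-a)) == min(b, a)) is false, then res=1, then (k=-1), then res=-8, then (j=0), then res=-12, then (j=1), then res=-16, then returns -325; agreement on -325.
Every one of the 24 inputs gives matching results.
verdict: equivalent


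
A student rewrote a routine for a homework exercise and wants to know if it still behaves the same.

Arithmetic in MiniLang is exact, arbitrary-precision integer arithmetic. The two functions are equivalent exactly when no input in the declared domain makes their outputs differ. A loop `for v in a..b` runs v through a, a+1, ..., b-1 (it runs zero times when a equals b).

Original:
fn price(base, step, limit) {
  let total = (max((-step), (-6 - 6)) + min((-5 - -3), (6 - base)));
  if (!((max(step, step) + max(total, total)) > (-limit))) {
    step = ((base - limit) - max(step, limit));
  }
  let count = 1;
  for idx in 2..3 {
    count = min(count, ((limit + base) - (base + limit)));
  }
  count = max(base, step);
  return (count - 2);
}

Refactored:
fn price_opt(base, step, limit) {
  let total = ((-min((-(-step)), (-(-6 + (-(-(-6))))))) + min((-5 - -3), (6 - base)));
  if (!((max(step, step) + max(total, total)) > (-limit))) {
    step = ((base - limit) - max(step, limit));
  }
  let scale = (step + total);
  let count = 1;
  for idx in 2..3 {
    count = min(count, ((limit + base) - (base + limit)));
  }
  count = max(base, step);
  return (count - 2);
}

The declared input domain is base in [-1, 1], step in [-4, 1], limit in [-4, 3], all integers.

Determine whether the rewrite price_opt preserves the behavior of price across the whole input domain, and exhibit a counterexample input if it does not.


Changes here: statement counts differ; also min/max/abs usage differs; also local variable names differ; also arithmetic usage differs; the full 144-point sweep finds no disagreement.
verdict: equivalent


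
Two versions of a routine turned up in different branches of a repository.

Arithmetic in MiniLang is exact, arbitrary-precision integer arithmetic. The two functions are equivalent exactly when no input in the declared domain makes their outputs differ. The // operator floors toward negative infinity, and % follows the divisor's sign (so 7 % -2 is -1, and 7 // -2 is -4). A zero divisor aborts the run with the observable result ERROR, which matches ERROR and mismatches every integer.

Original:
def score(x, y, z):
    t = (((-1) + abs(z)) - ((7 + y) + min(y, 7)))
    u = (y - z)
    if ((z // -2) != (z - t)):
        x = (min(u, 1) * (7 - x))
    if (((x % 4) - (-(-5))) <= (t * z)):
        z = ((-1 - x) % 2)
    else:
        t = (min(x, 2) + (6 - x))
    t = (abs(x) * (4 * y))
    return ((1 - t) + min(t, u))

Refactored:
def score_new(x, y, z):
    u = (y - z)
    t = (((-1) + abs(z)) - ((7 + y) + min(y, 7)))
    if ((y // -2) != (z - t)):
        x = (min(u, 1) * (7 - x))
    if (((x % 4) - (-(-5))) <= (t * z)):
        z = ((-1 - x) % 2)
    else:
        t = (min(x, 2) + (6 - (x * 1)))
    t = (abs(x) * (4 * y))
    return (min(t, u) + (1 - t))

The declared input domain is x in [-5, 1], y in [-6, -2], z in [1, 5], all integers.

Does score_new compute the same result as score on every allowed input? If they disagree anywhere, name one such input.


At x=0, y=-5, z=3: score gives -7, score_new gives 1.
verdict: not equivalent; witness: x=0, y=-5, z=3


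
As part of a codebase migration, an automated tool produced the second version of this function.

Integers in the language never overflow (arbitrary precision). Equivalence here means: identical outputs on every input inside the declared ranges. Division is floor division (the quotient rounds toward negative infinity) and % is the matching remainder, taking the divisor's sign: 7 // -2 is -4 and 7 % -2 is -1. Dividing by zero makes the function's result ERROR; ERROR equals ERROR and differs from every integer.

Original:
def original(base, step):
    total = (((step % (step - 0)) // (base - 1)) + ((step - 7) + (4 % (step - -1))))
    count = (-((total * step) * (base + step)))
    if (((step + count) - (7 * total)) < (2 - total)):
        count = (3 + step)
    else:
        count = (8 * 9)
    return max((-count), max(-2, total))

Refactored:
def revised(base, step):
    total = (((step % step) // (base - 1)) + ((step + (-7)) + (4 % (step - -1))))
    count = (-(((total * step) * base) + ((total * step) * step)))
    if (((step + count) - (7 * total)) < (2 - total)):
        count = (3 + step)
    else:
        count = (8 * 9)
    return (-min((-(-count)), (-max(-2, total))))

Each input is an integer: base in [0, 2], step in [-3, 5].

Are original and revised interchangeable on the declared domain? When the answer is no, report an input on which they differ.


Behavior is preserved: although constant usage differs; and min/max/abs usage differs; and arithmetic usage differs, the outputs never diverge.
Spot check at base=1, step=5 — original: divide-by-zero, output ERROR. revised: divide-by-zero, output ERROR. Both give ERROR.
An exhaustive pass over the 27 declared inputs shows identical outputs.
verdict: equivalent


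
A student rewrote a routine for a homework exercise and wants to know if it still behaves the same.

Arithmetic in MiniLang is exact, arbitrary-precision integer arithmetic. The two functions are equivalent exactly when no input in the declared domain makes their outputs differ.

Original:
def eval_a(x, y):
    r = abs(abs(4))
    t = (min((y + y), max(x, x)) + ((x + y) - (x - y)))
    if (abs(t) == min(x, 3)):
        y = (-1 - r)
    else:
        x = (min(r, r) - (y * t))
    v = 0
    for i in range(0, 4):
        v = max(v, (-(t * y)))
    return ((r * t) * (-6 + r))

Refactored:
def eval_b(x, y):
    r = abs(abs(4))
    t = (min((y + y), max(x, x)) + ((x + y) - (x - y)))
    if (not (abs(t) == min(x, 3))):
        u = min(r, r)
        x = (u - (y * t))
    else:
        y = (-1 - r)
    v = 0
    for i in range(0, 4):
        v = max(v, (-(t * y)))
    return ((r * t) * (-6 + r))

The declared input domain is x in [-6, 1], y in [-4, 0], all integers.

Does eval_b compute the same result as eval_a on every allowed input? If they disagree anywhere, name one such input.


Comparing the listings, the differences include: statement counts differ, plus boolean connective usage differs, plus local variable names differ.
Tracing x=-3, y=-4: eval_a: r := 4 | t := -16 | (abs(t) == min(x, 3)): false | x := -60 | v := 0 | iter i=0: | v := 0 | iter i=1: | v := 0 | iter i=2: | v := 0 | iter i=3: | v := 0 | result 128 | eval_b: r := 4 | t := -16 | (not (abs(t) == min(x, 3))): true | u := 4 | x := -60 | v := 0 | iter i=0: | v := 0 | iter i=1: | v := 0 | iter i=2: | v := 0 | iter i=3: | v := 0 | result 128 — matching result 128.
Every one of the 40 inputs gives matching results.
verdict: equivalent


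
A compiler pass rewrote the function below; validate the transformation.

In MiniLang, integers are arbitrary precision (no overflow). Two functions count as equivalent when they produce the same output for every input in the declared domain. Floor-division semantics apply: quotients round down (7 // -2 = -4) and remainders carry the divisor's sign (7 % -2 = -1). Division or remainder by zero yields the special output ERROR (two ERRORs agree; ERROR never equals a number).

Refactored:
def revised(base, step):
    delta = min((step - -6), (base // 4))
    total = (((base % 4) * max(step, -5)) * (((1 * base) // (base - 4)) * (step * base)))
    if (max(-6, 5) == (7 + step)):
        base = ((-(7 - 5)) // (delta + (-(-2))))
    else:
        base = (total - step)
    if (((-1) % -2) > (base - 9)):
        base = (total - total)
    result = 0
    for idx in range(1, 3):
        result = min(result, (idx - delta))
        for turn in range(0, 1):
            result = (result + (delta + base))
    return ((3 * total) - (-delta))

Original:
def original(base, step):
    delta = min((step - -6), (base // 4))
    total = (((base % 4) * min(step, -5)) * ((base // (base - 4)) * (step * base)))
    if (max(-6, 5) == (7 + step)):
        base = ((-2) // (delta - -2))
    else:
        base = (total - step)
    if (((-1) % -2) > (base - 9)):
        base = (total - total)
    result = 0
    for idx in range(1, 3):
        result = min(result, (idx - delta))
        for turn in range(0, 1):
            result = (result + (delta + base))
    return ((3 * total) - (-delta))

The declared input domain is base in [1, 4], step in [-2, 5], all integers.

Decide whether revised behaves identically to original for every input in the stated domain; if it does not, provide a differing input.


These are not equivalent — on base=1, step=-2 the outputs split (-30 vs -12).
original: delta = 0; total = -10; (max(-6, 5) == (7 + step)) -> true; base = -1; (((-1) % -2) > (base - 9)) -> true; base = 0; result = 0; [idx=1]; result = 0; [turn=0]; result = 0; [idx=2]; result = 0; [turn=0]; result = 0; return -30
revised: delta = 0; total = -4; (max(-6, 5) == (7 + step)) -> true; base = -1; (((-1) % -2) > (base - 9)) -> true; base = 0; result = 0; [idx=1]; result = 0; [turn=0]; result = 0; [idx=2]; result = 0; [turn=0]; result = 0; return -12
verdict: not equivalent; witness: base=1, step=-2


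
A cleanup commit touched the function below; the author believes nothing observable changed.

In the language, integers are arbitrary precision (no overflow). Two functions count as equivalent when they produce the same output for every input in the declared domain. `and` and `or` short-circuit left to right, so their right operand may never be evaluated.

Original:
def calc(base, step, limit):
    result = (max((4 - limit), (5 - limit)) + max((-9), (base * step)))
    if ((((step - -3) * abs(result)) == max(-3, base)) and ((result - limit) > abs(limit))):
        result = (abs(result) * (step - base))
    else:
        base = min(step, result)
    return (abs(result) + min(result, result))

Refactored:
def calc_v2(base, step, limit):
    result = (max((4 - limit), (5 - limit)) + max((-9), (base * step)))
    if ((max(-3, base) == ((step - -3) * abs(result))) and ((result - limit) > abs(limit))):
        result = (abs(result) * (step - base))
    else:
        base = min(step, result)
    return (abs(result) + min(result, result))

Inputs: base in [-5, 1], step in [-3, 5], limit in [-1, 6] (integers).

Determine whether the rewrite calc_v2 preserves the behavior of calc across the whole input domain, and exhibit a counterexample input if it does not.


Differences: same computation, different form — yet all 504 inputs agree.
verdict: equivalent


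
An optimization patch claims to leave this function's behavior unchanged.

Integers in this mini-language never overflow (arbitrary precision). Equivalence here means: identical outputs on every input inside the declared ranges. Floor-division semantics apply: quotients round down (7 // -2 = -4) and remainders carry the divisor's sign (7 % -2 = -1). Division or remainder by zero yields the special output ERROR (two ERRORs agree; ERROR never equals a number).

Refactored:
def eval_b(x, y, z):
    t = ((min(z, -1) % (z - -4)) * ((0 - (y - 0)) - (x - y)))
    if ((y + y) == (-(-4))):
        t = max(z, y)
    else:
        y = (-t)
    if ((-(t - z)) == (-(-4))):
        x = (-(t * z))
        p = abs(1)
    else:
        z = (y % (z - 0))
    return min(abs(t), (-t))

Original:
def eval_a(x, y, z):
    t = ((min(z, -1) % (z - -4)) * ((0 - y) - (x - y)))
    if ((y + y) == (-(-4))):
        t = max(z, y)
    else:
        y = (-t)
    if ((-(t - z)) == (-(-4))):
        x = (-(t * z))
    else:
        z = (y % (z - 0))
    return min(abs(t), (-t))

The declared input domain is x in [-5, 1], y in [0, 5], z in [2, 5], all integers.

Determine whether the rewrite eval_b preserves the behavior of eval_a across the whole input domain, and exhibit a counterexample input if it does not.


Reading the diff, among the changes: arithmetic usage differs; and local variable names differ; and constant usage differs; and min/max/abs usage differs; and statement counts differ.
As a probe, take x=0, y=5, z=5: eval_a runs t := 0 | ((y + y) == (-(-4))): false | y := 0 | ((-(t - z)) == (-(-4))): false | z := 0 | result 0; eval_b runs t := 0 | ((y + y) == (-(-4))): false | y := 0 | ((-(t - z)) == (-(-4))): false | z := 0 | result 0; both end at 0.
Across all 168 domain points the two functions coincide.
verdict: equivalent


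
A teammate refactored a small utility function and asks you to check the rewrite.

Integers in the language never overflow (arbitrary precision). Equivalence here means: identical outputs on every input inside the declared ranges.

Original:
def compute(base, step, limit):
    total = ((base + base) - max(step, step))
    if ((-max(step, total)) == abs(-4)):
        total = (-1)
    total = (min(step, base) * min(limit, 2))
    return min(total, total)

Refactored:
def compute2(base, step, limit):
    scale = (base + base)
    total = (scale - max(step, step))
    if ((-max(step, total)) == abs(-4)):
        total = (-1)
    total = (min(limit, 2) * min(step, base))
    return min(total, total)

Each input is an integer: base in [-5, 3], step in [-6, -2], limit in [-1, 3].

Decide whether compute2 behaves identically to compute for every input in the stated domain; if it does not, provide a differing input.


The two are interchangeable: local variable names differ, and statement counts differ, and every declared input agrees.
Tracing base=0, step=-2, limit=3: compute: total := 2 | ((-max(step, total)) == abs(-4)): false | total := -4 | result -4 | compute2: scale := 0 | total := 2 | ((-max(step, total)) == abs(-4)): false | total := -4 | result -4 — matching result -4.
Every one of the 225 inputs gives matching results.
verdict: equivalent


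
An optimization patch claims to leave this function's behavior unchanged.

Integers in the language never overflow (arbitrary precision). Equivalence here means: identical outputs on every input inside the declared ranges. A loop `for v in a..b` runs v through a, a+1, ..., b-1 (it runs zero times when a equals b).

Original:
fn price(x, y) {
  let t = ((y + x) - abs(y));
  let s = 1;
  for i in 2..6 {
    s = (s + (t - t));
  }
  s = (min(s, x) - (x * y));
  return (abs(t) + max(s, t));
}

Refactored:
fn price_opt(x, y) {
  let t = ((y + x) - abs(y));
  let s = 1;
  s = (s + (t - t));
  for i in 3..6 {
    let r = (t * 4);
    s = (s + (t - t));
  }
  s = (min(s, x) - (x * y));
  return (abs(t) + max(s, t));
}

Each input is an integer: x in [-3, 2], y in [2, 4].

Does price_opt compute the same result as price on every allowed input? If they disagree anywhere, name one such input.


The two versions differ — the changes include arithmetic usage differs; also loop structure differs; also local variable names differ; also statement counts differ; also constant usage differs.
As a probe, take x=0, y=3: price runs t := 0 | s := 1 | iter i=2: | s := 1 | iter i=3: | s := 1 | iter i=4: | s := 1 | iter i=5: | s := 1 | s := 0 | result 0; price_opt runs t := 0 | s := 1 | s := 1 | iter i=3: | r := 0 | s := 1 | iter i=4: | r := 0 | s := 1 | iter i=5: | r := 0 | s := 1 | s := 0 | result 0; both end at 0.
Every one of the 18 inputs gives matching results.
verdict: equivalent


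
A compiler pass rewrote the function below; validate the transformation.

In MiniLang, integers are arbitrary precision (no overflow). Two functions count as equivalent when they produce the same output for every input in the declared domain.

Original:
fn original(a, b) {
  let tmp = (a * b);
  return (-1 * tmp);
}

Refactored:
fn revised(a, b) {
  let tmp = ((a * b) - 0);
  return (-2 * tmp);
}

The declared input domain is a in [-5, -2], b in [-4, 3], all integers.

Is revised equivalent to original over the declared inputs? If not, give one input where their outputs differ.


The rewrite breaks on a=-5, b=-4, where the results are -20 and -40.
original: tmp=20, then returns -20
revised: tmp=20, then returns -40
verdict: not equivalent; witness: a=-5, b=-4


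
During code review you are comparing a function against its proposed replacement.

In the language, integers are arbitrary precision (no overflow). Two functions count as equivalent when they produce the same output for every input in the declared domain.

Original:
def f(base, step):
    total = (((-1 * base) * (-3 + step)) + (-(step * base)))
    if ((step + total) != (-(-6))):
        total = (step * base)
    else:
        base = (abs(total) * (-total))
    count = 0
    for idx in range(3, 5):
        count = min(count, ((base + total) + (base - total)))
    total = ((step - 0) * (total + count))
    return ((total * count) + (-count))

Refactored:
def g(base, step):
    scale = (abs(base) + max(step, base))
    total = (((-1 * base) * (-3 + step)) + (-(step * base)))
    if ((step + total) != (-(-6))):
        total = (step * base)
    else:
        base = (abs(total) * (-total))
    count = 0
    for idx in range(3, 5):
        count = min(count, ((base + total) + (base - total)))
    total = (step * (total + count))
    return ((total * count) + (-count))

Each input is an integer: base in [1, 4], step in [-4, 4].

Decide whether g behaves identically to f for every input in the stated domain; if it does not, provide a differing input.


Among the additions is an assignment to `scale` whose value nothing reads, and its value is discarded.
Tracing base=4, step=-3: f: total=36, then ((step + total) != (-(-6))) is true, then total=-12, then count=0, then (idx=3), then count=0, then (idx=4), then count=0, then total=36, then returns 0 | g: scale=8, then total=36, then ((step + total) != (-(-6))) is true, then total=-12, then count=0, then (idx=3), then count=0, then (idx=4), then count=0, then total=36, then returns 0 — matching result 0.
Sweeping the whole domain (36 inputs) finds no disagreement.
verdict: equivalent


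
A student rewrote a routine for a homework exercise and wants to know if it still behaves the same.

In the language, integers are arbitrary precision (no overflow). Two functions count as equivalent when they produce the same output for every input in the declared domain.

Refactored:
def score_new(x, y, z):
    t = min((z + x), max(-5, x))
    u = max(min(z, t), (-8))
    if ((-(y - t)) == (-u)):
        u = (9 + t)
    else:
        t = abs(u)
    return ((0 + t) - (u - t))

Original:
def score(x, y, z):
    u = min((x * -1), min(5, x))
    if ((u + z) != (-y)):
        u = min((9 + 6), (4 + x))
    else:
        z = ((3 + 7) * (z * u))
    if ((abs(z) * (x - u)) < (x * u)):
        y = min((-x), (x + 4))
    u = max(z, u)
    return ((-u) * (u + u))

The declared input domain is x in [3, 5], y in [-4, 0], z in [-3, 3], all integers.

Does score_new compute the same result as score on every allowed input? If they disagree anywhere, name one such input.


Take x=3, y=-4, z=-3.
score: u becomes -3; next ((u + z) != (-y)) evaluates to true; next u becomes 7; next ((abs(z) * (x - u)) < (x * u)) evaluates to true; next y becomes -3; next u becomes 7; next final value -98
score_new: t becomes 0; next u becomes -3; next ((-(y - t)) == (-u)) evaluates to false; next t becomes 3; next final value 9
-98 vs 9 — the two versions disagree here.
verdict: not equivalent; witness: x=3, y=-4, z=-3


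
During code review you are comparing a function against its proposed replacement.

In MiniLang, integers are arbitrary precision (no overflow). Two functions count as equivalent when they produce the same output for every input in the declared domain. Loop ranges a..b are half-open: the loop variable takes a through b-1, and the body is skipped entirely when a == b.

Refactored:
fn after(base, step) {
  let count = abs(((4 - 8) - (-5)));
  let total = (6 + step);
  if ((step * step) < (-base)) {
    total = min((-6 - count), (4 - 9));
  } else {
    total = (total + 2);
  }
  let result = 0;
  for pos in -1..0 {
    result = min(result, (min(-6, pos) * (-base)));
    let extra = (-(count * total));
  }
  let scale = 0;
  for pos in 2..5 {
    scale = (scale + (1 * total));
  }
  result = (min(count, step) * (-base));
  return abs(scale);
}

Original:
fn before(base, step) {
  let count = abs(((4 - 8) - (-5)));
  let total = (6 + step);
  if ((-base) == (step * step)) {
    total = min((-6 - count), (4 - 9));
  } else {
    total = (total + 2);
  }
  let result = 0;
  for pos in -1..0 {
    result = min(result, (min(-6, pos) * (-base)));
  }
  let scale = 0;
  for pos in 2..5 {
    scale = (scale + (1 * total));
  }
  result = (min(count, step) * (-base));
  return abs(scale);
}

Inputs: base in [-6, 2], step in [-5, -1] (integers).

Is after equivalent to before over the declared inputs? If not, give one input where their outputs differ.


Run the pair on base=-6, step=-2.
before: count := 1 | total := 4 | ((-base) == (step * step)): false | total := 6 | result := 0 | iter pos=-1: | result := -36 | scale := 0 | iter pos=2: | scale := 6 | iter pos=3: | scale := 12 | iter pos=4: | scale := 18 | result := -12 | result 18
after: count := 1 | total := 4 | ((step * step) < (-base)): true | total := -7 | result := 0 | iter pos=-1: | result := -36 | extra := 7 | scale := 0 | iter pos=2: | scale := -7 | iter pos=3: | scale := -14 | iter pos=4: | scale := -21 | result := -12 | result 21
18 != 21, so the rewrite changes behavior.
verdict: not equivalent; witness: base=-6, step=-2


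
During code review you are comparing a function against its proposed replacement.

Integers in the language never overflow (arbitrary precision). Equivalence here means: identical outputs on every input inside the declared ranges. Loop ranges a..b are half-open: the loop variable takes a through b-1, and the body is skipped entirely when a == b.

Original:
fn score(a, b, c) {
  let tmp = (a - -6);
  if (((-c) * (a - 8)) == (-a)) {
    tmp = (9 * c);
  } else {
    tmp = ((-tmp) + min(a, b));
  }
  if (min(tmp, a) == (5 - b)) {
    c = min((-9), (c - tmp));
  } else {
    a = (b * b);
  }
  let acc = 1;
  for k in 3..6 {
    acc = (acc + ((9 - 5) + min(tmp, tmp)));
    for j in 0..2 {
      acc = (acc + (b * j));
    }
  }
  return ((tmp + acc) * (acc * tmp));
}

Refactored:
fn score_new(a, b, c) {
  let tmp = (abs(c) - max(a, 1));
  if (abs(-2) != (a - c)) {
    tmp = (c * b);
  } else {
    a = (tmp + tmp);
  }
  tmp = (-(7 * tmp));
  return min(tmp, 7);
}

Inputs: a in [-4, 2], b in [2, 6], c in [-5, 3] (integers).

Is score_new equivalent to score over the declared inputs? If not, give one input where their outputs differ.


Try a=-4, b=2, c=-5.
score: tmp := 2 | (((-c) * (a - 8)) == (-a)): false | tmp := -6 | (min(tmp, a) == (5 - b)): false | a := 4 | acc := 1 | iter k=3: | acc := -1 | iter j=0: | acc := -1 | iter j=1: | acc := 1 | iter k=4: | acc := -1 | iter j=0: | acc := -1 | iter j=1: | acc := 1 | iter k=5: | acc := -1 | iter j=0: | acc := -1 | iter j=1: | acc := 1 | result 30
score_new: tmp := 4 | (abs(-2) != (a - c)): true | tmp := -10 | tmp := 70 | result 7
30 against 7: the behavior changed.
verdict: not equivalent; witness: a=-4, b=2, c=-5


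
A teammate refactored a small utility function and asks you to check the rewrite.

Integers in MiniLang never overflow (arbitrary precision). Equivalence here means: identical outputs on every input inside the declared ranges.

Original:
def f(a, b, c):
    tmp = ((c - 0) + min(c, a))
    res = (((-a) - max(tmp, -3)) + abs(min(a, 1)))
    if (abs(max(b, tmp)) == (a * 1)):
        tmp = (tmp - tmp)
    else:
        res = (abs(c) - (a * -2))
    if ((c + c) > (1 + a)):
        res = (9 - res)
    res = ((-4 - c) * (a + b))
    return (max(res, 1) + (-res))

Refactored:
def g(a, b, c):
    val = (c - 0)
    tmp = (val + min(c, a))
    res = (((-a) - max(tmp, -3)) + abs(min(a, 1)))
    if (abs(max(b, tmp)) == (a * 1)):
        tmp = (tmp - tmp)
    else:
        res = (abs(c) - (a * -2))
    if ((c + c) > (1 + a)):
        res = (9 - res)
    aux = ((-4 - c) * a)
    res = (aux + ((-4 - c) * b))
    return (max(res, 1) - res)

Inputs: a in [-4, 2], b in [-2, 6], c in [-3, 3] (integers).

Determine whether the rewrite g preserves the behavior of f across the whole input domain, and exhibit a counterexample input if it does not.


This is a faithful refactor — arithmetic usage differs, statement counts differ, constant usage differs, local variable names differ, but the computed results match everywhere.
Tracing a=-2, b=0, c=-3: f: tmp := -6 | res := 7 | (abs(max(b, tmp)) == (a * 1)): false | res := -1 | ((c + c) > (1 + a)): false | res := 2 | result 0 | g: val := -3 | tmp := -6 | res := 7 | (abs(max(b, tmp)) == (a * 1)): false | res := -1 | ((c + c) > (1 + a)): false | aux := 2 | res := 2 | result 0 — matching result 0.
Sweeping the whole domain (441 inputs) finds no disagreement.
verdict: equivalent


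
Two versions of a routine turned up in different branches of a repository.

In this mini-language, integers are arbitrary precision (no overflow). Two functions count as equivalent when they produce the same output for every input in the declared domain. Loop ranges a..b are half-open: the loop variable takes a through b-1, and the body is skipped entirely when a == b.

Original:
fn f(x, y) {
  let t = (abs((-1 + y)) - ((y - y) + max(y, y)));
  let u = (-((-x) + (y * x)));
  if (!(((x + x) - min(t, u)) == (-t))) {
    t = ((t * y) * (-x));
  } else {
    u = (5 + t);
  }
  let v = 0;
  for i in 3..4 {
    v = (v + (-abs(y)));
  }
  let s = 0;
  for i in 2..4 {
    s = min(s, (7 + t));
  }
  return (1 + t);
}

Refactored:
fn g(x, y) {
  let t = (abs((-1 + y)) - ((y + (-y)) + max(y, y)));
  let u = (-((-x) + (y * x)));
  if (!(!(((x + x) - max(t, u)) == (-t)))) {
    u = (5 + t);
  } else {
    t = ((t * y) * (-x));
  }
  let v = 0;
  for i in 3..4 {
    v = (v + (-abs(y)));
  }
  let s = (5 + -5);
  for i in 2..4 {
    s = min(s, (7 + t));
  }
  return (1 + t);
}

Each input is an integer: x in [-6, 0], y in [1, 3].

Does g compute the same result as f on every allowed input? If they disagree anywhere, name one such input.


These are not equivalent — on x=0, y=1 the outputs split (0 vs 1).
f: t := -1 | u := 0 | (!(((x + x) - min(t, u)) == (-t))): false | u := 4 | v := 0 | iter i=3: | v := -1 | s := 0 | iter i=2: | s := 0 | iter i=3: | s := 0 | result 0
g: t := -1 | u := 0 | (!(!(((x + x) - max(t, u)) == (-t)))): false | t := 0 | v := 0 | iter i=3: | v := -1 | s := 0 | iter i=2: | s := 0 | iter i=3: | s := 0 | result 1
verdict: not equivalent; witness: x=0, y=1


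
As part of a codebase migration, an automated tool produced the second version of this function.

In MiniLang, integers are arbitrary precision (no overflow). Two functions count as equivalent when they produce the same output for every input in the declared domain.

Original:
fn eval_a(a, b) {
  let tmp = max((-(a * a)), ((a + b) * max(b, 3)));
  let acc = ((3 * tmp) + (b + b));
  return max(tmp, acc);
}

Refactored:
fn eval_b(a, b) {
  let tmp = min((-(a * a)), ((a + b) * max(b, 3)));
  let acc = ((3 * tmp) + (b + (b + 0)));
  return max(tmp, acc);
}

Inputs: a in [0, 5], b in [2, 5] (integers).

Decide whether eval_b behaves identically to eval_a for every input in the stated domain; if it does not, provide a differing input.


These are not equivalent — on a=0, b=2 the outputs split (22 vs 4).
eval_a: tmp = 6; acc = 22; return 22
eval_b: tmp = 0; acc = 4; return 4
verdict: not equivalent; witness: a=0, b=2


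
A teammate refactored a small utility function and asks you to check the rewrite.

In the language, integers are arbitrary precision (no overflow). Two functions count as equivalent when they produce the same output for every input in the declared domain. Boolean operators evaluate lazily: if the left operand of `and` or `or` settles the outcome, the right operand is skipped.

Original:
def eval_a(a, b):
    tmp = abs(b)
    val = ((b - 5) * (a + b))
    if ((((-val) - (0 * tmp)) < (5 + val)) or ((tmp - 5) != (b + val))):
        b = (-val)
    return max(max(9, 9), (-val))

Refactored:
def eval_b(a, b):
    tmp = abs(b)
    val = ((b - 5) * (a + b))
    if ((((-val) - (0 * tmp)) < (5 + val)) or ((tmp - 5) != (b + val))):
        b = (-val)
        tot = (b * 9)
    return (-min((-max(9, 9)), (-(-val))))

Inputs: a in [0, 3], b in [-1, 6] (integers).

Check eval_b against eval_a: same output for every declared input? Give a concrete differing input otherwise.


Behavior is preserved: although constant usage differs, and arithmetic usage differs, and min/max/abs usage differs, and local variable names differ, and statement counts differ, the outputs never diverge.
Spot check at a=1, b=5 — eval_a: tmp := 5 | val := 0 | ((((-val) - (0 * tmp)) < (5 + val)) or ((tmp - 5) != (b + val))): true | b := 0 | result 9. eval_b: tmp := 5 | val := 0 | ((((-val) - (0 * tmp)) < (5 + val)) or ((tmp - 5) != (b + val))): true | b := 0 | tot := 0 | result 9. Both give 9.
Every one of the 32 inputs gives matching results.
verdict: equivalent


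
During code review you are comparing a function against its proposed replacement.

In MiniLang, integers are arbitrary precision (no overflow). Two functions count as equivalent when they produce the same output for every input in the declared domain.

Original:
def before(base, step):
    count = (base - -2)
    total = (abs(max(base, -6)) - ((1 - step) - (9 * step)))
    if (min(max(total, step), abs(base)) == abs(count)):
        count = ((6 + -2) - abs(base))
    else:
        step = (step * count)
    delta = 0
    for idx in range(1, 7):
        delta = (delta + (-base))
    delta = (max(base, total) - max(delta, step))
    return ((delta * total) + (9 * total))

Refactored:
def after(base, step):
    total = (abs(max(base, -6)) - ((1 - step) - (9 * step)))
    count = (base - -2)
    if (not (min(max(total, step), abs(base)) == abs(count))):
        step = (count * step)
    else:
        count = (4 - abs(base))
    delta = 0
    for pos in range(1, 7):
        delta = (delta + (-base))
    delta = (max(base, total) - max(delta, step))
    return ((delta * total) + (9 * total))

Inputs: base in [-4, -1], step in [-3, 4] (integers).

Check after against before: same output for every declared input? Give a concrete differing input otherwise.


The two versions differ — the changes include arithmetic usage differs; and constant usage differs; and local variable names differ; and boolean connective usage differs.
One worked example (base=-1, step=3) — before: count := 1 | total := 30 | (min(max(total, step), abs(base)) == abs(count)): true | count := 3 | delta := 0 | iter idx=1: | delta := 1 | iter idx=2: | delta := 2 | iter idx=3: | delta := 3 | iter idx=4: | delta := 4 | iter idx=5: | delta := 5 | iter idx=6: | delta := 6 | delta := 24 | result 990; after: total := 30 | count := 1 | (not (min(max(total, step), abs(base)) == abs(count))): false | count := 3 | delta := 0 | iter pos=1: | delta := 1 | iter pos=2: | delta := 2 | iter pos=3: | delta := 3 | iter pos=4: | delta := 4 | iter pos=5: | delta := 5 | iter pos=6: | delta := 6 | delta := 24 | result 990; agreement on 990.
Every one of the 32 inputs gives matching results.
verdict: equivalent


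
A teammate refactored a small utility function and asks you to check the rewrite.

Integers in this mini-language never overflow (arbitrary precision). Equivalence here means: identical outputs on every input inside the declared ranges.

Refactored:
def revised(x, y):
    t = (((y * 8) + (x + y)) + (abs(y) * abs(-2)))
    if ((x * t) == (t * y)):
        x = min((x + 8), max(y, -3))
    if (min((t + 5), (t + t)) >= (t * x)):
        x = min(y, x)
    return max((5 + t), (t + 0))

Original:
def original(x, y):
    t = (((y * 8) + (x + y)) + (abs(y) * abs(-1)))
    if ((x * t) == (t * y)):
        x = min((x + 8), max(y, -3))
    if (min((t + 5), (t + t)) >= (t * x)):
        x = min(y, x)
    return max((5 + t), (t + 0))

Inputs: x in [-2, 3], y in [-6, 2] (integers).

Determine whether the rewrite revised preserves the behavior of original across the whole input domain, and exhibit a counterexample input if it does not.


Not equivalent: x=-2, y=-6 separates them (-45 vs -39).
original: t = -50; ((x * t) == (t * y)) -> false; (min((t + 5), (t + t)) >= (t * x)) -> false; return -45
revised: t = -44; ((x * t) == (t * y)) -> false; (min((t + 5), (t + t)) >= (t * x)) -> false; return -39
verdict: not equivalent; witness: x=-2, y=-6


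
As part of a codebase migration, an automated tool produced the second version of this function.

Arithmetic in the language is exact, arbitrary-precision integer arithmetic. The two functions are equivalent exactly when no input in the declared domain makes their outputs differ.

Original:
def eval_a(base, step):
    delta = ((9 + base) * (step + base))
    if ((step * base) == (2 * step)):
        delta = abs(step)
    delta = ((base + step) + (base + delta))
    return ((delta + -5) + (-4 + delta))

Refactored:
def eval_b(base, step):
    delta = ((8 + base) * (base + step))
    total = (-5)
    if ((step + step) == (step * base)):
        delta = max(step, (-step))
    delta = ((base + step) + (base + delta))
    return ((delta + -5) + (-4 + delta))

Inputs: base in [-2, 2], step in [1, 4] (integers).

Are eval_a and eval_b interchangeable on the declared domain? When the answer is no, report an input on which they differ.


Consider the input base=-2, step=1.
eval_a: delta=-7, then ((step * base) == (2 * step)) is false, then delta=-10, then returns -29
eval_b: delta=-6, then total=-5, then ((step + step) == (step * base)) is false, then delta=-9, then returns -27
-29 vs -27 — the two versions disagree here.
verdict: not equivalent; witness: base=-2, step=1


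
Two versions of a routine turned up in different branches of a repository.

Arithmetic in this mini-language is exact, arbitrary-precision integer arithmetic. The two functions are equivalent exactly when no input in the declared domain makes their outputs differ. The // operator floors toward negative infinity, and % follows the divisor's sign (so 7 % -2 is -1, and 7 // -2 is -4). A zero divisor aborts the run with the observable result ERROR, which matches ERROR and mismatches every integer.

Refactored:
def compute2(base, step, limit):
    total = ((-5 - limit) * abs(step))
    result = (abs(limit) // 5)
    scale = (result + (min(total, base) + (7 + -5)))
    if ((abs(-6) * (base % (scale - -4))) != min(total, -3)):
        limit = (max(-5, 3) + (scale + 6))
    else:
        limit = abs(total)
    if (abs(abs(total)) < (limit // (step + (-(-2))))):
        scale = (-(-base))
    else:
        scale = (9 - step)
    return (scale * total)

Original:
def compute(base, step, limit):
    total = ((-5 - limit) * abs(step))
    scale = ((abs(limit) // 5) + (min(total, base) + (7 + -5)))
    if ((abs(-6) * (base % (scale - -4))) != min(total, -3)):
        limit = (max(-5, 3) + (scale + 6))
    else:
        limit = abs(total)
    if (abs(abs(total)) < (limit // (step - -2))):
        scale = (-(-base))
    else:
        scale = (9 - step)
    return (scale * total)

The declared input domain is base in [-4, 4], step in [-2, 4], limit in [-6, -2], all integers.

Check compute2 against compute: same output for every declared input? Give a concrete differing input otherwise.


Equivalent — the differences include statement counts differ; local variable names differ; arithmetic usage differs, yet no declared input distinguishes the two.
Tracing base=-4, step=-2, limit=-4: compute: total=-2, then scale=-2, then ((abs(-6) * (base % (scale - -4))) != min(total, -3)) is true, then limit=7, then a zero divisor aborts: ERROR | compute2: total=-2, then result=0, then scale=-2, then ((abs(-6) * (base % (scale - -4))) != min(total, -3)) is true, then limit=7, then a zero divisor aborts: ERROR — matching result ERROR.
Across all 315 domain points the two functions coincide.
verdict: equivalent


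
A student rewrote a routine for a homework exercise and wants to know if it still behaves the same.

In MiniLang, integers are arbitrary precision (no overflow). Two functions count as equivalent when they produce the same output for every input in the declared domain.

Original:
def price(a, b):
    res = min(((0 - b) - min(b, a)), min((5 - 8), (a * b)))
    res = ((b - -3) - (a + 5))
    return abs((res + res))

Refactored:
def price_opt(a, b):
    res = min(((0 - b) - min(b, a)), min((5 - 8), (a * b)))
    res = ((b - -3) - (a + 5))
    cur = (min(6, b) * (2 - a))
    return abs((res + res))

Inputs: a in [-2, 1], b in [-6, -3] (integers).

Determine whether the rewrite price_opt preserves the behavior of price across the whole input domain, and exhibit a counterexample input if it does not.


Behavior is preserved: although min/max/abs usage differs; also arithmetic usage differs; also statement counts differ; also constant usage differs; also local variable names differ, the outputs never diverge.
Tracing a=0, b=-3: price: res=-3, then res=-5, then returns 10 | price_opt: res=-3, then res=-5, then cur=-6, then returns 10 — matching result 10.
Sweeping the whole domain (16 inputs) finds no disagreement.
verdict: equivalent


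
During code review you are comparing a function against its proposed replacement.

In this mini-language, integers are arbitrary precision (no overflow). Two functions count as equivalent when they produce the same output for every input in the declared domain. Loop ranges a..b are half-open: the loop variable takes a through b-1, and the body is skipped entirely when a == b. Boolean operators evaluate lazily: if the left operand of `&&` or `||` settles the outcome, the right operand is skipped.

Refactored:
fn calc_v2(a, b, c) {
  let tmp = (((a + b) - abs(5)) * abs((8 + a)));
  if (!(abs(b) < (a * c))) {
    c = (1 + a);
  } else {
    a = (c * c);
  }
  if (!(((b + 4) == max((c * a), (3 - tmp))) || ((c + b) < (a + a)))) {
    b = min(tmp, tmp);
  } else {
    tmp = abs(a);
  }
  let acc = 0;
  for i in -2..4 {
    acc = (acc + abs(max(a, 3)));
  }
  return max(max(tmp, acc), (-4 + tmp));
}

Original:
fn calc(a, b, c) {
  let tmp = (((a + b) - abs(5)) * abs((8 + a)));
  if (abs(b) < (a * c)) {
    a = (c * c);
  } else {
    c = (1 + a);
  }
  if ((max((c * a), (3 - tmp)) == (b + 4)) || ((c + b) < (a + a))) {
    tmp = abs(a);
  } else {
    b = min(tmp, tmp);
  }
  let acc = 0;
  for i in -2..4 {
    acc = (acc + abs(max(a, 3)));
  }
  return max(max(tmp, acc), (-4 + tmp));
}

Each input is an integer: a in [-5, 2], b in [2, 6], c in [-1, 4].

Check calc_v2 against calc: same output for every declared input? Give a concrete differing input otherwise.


Equivalent — the differences include boolean connective usage differs, yet no declared input distinguishes the two.
One worked example (a=-2, b=3, c=1) — calc: tmp = -24; (abs(b) < (a * c)) -> false; c = -1; ((max((c * a), (3 - tmp)) == (b + 4)) || ((c + b) < (a + a))) -> false; b = -24; acc = 0; [i=-2]; acc = 3; [i=-1]; acc = 6; [i=0]; acc = 9; [i=1]; acc = 12; [i=2]; acc = 15; [i=3]; acc = 18; return 18; calc_v2: tmp = -24; (!(abs(b) < (a * c))) -> true; c = -1; (!(((b + 4) == max((c * a), (3 - tmp))) || ((c + b) < (a + a)))) -> true; b = -24; acc = 0; [i=-2]; acc = 3; [i=-1]; acc = 6; [i=0]; acc = 9; [i=1]; acc = 12; [i=2]; acc = 15; [i=3]; acc = 18; return 18; agreement on 18.
An exhaustive pass over the 240 declared inputs shows identical outputs.
verdict: equivalent
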